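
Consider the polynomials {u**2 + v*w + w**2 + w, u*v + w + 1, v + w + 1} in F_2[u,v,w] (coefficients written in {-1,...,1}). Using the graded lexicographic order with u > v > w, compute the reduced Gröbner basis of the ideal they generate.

f_1 = u**2 + v*w + w**2 + w, LT = u**2.
f_2 = u*v + w + 1, LT = u*v.
f_3 = v + w + 1, LT = v.

S(f_1,f_2): lcm = u**2*v. S = v**2*w + v*w**2 + u*w + v*w + u.
  reduce S modulo (f_1, f_2, f_3):
  remainder u*w + u ≠ 0; add g_4 = u*w + u to the basis.

S(f_2,f_3): lcm = u*v. S = u*w + u + w + 1.
  reduce S modulo (f_1, f_2, f_3, g_4):
  remainder w + 1 ≠ 0; add g_5 = w + 1 to the basis.

The other S-polynomials (S(f_1,f_3), S(f_1,g_4), S(f_2,g_4), S(f_3,g_4), S(f_1,g_5), S(f_2,g_5), S(f_3,g_5), S(g_4,g_5)) all reduce to 0 modulo the current basis, so we have a Gröbner basis.
Inter-reduce: drop elements whose leading term is divisible by another's, tail-reduce, and make monic.

G = {u**2, v, w + 1}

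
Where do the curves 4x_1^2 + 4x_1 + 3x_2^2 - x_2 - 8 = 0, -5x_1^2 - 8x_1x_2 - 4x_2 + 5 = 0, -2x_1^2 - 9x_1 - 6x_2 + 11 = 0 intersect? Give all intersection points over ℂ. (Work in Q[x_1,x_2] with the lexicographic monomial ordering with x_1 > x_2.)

Compute a lex Gröbner basis by Buchberger's algorithm.
f_1 = 4x_1^2 + 4x_1 + 3x_2^2 - x_2 - 8, LT = x_1^2.
f_2 = -5x_1^2 - 8x_1x_2 - 4x_2 + 5, LT = x_1^2.
f_3 = -2x_1^2 - 9x_1 - 6x_2 + 11, LT = x_1^2.

S(f_1,f_2): lcm = x_1^2. S = -8/5x_1x_2 + x_1 + 3/4x_2^2 - 21/20x_2 - 1.
  reduce S modulo (f_1, f_2, f_3):
  remainder -8/5x_1x_2 + x_1 + 3/4x_2^2 - 21/20x_2 - 1 ≠ 0; add h_4 = -8/5x_1x_2 + x_1 + 3/4x_2^2 - 21/20x_2 - 1 to the basis.

S(f_1,f_3): lcm = x_1^2. S = -7/2x_1 + 3/4x_2^2 - 13/4x_2 + 7/2.
  reduce S modulo (f_1, f_2, f_3, h_4):
  remainder -7/2x_1 + 3/4x_2^2 - 13/4x_2 + 7/2 ≠ 0; add h_5 = -7/2x_1 + 3/4x_2^2 - 13/4x_2 + 7/2 to the basis.

S(f_1,h_4): lcm = x_1^2x_2. S = 5/8x_1^2 + 15/32x_1x_2^2 + 11/32x_1x_2 - 5/8x_1 + 3/4x_2^3 - 1/4x_2^2 - 2x_2.
  reduce S modulo (f_1, f_2, f_3, h_4, h_5):
  remainder 993/1024x_2^3 - 52211/57344x_2^2 - 101119/57344x_2 ≠ 0; add h_6 = 993/1024x_2^3 - 52211/57344x_2^2 - 101119/57344x_2 to the basis.

S(f_3,h_4): lcm = x_1^2x_2. S = 5/8x_1^2 + 15/32x_1x_2^2 + 123/32x_1x_2 - 5/8x_1 + 3x_2^2 - 11/2x_2.
  reduce S modulo (f_1, f_2, f_3, h_4, h_5, h_6):
  remainder 690309/148288x_2^2 - 1363055/148288x_2 ≠ 0; add h_7 = 690309/148288x_2^2 - 1363055/148288x_2 to the basis.

S(f_1,h_5): lcm = x_1^2. S = 3/14x_1x_2^2 - 13/14x_1x_2 + 2x_1 + 3/4x_2^2 - 1/4x_2 - 2.
  reduce S modulo (f_1, f_2, f_3, h_4, h_5, h_6, h_7):
  remainder 345188/1610721x_2 ≠ 0; add h_8 = 345188/1610721x_2 to the basis.

The other S-polynomials (S(f_2,f_3), S(f_2,h_4), S(f_2,h_5), S(f_3,h_5), S(h_4,h_5), S(f_1,h_6), S(f_2,h_6), S(f_3,h_6), S(h_4,h_6), S(h_5,h_6), S(f_1,h_7), S(f_2,h_7), S(f_3,h_7), S(h_4,h_7), S(h_5,h_7), S(h_6,h_7), S(f_1,h_8), S(f_2,h_8), S(f_3,h_8), S(h_4,h_8), S(h_5,h_8), S(h_6,h_8), S(h_7,h_8)) all reduce to 0 modulo the current basis, so we have a Gröbner basis.
Inter-reduce: drop elements whose leading term is divisible by another's, tail-reduce, and make monic.
Reduced Gröbner basis: {x_1 - 1, x_2}.

A lex Gröbner basis eliminates variables successively. Here x_2 depends only on x_2, with roots {0}; lifting each root through the earlier basis elements recovers the full solutions.
  x_2 = 0: the earlier basis element becomes x_1 - 1 = 0, giving x_1 = 1 — point (1, 0).

{(1, 0)}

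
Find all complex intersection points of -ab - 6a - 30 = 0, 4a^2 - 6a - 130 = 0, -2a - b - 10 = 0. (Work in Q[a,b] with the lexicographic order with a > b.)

{(-5, 0)}

Compute a lex Gröbner basis by Buchberger's algorithm.
f_1 = -ab - 6a - 30, LT = ab.
f_2 = 4a^2 - 6a - 130, LT = a^2.
f_3 = -2a - b - 10, LT = a.

S(f_1,f_2): lcm = a^2b. S = 6a^2 + 3/2ab + 30a + 65/2b.
  leading term a^2: subtract (3/2)·f_2 from 6a^2 + 3/2ab + 30a + 65/2b → 3/2ab + 39a + 65/2b + 195
  leading term ab: subtract (-3/2)·f_1 from 3/2ab + 39a + 65/2b + 195 → 30a + 65/2b + 150
  leading term a: subtract (-15)·f_3 from 30a + 65/2b + 150 → 35/2b
  leading term b: no divisor's leading term divides it; move 35/2b to the remainder.
  remainder 35/2b ≠ 0; add h_4 = 35/2b to the basis.

The other S-polynomials (S(f_1,f_3), S(f_2,f_3), S(f_1,h_4), S(f_2,h_4), S(f_3,h_4)) all reduce to 0 modulo the current basis, so we have a Gröbner basis.
Inter-reduce: drop elements whose leading term is divisible by another's, tail-reduce, and make monic.
Reduced Gröbner basis: {a + 5, b}.

Elimination: the polynomial b lies in the elimination ideal for b, so b ∈ {0}. For each such b, the remaining basis elements (now univariate) give the rest of the solution.
  b = 0: the earlier basis element becomes a + 5 = 0, giving a = -5 — point (-5, 0).
Check: every point annihilates each of the original generators.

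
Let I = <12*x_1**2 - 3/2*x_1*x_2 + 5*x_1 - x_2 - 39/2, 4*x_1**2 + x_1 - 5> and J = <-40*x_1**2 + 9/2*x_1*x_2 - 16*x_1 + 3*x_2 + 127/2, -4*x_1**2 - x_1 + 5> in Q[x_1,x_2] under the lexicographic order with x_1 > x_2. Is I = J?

Equality of ideals is decidable: compute both reduced Gröbner bases (unique for the ordering) and check whether they agree.
Buchberger on the first generating set:
f_1 = 12*x_1**2 - 3/2*x_1*x_2 + 5*x_1 - x_2 - 39/2, LT = x_1**2.
f_2 = 4*x_1**2 + x_1 - 5, LT = x_1**2.

S(f_1,f_2): lcm = x_1**2. S = -1/8*x_1*x_2 + 1/6*x_1 - 1/12*x_2 - 3/8.
  reduce S modulo (f_1, f_2):
  remainder -1/8*x_1*x_2 + 1/6*x_1 - 1/12*x_2 - 3/8 ≠ 0; add g_3 = -1/8*x_1*x_2 + 1/6*x_1 - 1/12*x_2 - 3/8 to the basis.

S(f_1,g_3): lcm = x_1**2*x_2. S = 4/3*x_1**2 - 1/8*x_1*x_2**2 - 1/4*x_1*x_2 - 3*x_1 - 1/12*x_2**2 - 13/8*x_2.
  reduce S modulo (f_1, f_2, g_3):
  remainder -35/9*x_1 - 35/36*x_2 + 35/12 ≠ 0; add g_4 = -35/9*x_1 - 35/36*x_2 + 35/12 to the basis.

S(g_3,g_4): lcm = x_1*x_2. S = -4/3*x_1 - 1/4*x_2**2 + 17/12*x_2 + 3.
  reduce S modulo (f_1, f_2, g_3, g_4):
  remainder -1/4*x_2**2 + 7/4*x_2 + 2 ≠ 0; add g_5 = -1/4*x_2**2 + 7/4*x_2 + 2 to the basis.

The other S-polynomials (S(f_2,g_3), S(f_1,g_4), S(f_2,g_4), S(f_1,g_5), S(f_2,g_5), S(g_3,g_5), S(g_4,g_5)) all reduce to 0 modulo the current basis, so we have a Gröbner basis.
Inter-reduce: drop elements whose leading term is divisible by another's, tail-reduce, and make monic.
Reduced Gröbner basis: {x_1 + 1/4*x_2 - 3/4, x_2**2 - 7*x_2 - 8}.

Buchberger on the second generating set:
h_1 = -40*x_1**2 + 9/2*x_1*x_2 - 16*x_1 + 3*x_2 + 127/2, LT = x_1**2.
h_2 = -4*x_1**2 - x_1 + 5, LT = x_1**2.

S(h_1,h_2): lcm = x_1**2. S = -9/80*x_1*x_2 + 3/20*x_1 - 3/40*x_2 - 27/80.
  reduce S modulo (h_1, h_2):
  remainder -9/80*x_1*x_2 + 3/20*x_1 - 3/40*x_2 - 27/80 ≠ 0; add k_3 = -9/80*x_1*x_2 + 3/20*x_1 - 3/40*x_2 - 27/80 to the basis.

S(h_1,k_3): lcm = x_1**2*x_2. S = 4/3*x_1**2 - 9/80*x_1*x_2**2 - 4/15*x_1*x_2 - 3*x_1 - 3/40*x_2**2 - 127/80*x_2.
  reduce S modulo (h_1, h_2, k_3):
  remainder -35/9*x_1 - 35/36*x_2 + 35/12 ≠ 0; add k_4 = -35/9*x_1 - 35/36*x_2 + 35/12 to the basis.

S(k_3,k_4): lcm = x_1*x_2. S = -4/3*x_1 - 1/4*x_2**2 + 17/12*x_2 + 3.
  reduce S modulo (h_1, h_2, k_3, k_4):
  remainder -1/4*x_2**2 + 7/4*x_2 + 2 ≠ 0; add k_5 = -1/4*x_2**2 + 7/4*x_2 + 2 to the basis.

The other S-polynomials (S(h_2,k_3), S(h_1,k_4), S(h_2,k_4), S(h_1,k_5), S(h_2,k_5), S(k_3,k_5), S(k_4,k_5)) all reduce to 0 modulo the current basis, so we have a Gröbner basis.
Inter-reduce: drop elements whose leading term is divisible by another's, tail-reduce, and make monic.
Reduced Gröbner basis: {x_1 + 1/4*x_2 - 3/4, x_2**2 - 7*x_2 - 8}.

These coincide, so the ideals are equal.

Yes, the ideals are equal.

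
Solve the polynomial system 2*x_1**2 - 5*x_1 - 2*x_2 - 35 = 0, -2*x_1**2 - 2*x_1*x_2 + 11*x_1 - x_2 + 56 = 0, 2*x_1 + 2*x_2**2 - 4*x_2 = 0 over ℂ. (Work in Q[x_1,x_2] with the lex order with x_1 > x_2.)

{(-3, -1)}

Compute a lex Gröbner basis by Buchberger's algorithm.
f_1 = 2*x_1**2 - 5*x_1 - 2*x_2 - 35, LT = x_1**2.
f_2 = -2*x_1**2 - 2*x_1*x_2 + 11*x_1 - x_2 + 56, LT = x_1**2.
f_3 = 2*x_1 + 2*x_2**2 - 4*x_2, LT = x_1.

S(f_1,f_2): lcm = x_1**2. S = -x_1*x_2 + 3*x_1 - 3/2*x_2 + 21/2.
  leading term x_1*x_2: subtract (-1/2*x_2)·f_3 from -x_1*x_2 + 3*x_1 - 3/2*x_2 + 21/2 → 3*x_1 + x_2**3 - 2*x_2**2 - 3/2*x_2 + 21/2
  leading term x_1: subtract (3/2)·f_3 from 3*x_1 + x_2**3 - 2*x_2**2 - 3/2*x_2 + 21/2 → x_2**3 - 5*x_2**2 + 9/2*x_2 + 21/2
  leading term x_2**3: no divisor's leading term divides it; move x_2**3 to the remainder.
  leading term x_2**2: no divisor's leading term divides it; move -5*x_2**2 to the remainder.
  leading term x_2: no divisor's leading term divides it; move 9/2*x_2 to the remainder.
  leading term 1: no divisor's leading term divides it; move 21/2 to the remainder.
  remainder x_2**3 - 5*x_2**2 + 9/2*x_2 + 21/2 ≠ 0; add h_4 = x_2**3 - 5*x_2**2 + 9/2*x_2 + 21/2 to the basis.

S(f_1,f_3): lcm = x_1**2. S = -x_1*x_2**2 + 2*x_1*x_2 - 5/2*x_1 - x_2 - 35/2.
  leading term x_1*x_2**2: subtract (-1/2*x_2**2)·f_3 from -x_1*x_2**2 + 2*x_1*x_2 - 5/2*x_1 - x_2 - 35/2 → 2*x_1*x_2 - 5/2*x_1 + x_2**4 - 2*x_2**3 - x_2 - 35/2
  leading term x_1*x_2: subtract (x_2)·f_3 from 2*x_1*x_2 - 5/2*x_1 + x_2**4 - 2*x_2**3 - x_2 - 35/2 → -5/2*x_1 + x_2**4 - 4*x_2**3 + 4*x_2**2 - x_2 - 35/2
  leading term x_1: subtract (-5/4)·f_3 from -5/2*x_1 + x_2**4 - 4*x_2**3 + 4*x_2**2 - x_2 - 35/2 → x_2**4 - 4*x_2**3 + 13/2*x_2**2 - 6*x_2 - 35/2
  leading term x_2**4: subtract (x_2)·h_4 from x_2**4 - 4*x_2**3 + 13/2*x_2**2 - 6*x_2 - 35/2 → x_2**3 + 2*x_2**2 - 33/2*x_2 - 35/2
  leading term x_2**3: subtract (1)·h_4 from x_2**3 + 2*x_2**2 - 33/2*x_2 - 35/2 → 7*x_2**2 - 21*x_2 - 28
  leading term x_2**2: no divisor's leading term divides it; move 7*x_2**2 to the remainder.
  leading term x_2: no divisor's leading term divides it; move -21*x_2 to the remainder.
  leading term 1: no divisor's leading term divides it; move -28 to the remainder.
  remainder 7*x_2**2 - 21*x_2 - 28 ≠ 0; add h_5 = 7*x_2**2 - 21*x_2 - 28 to the basis.

S(f_2,f_3): lcm = x_1**2. S = -x_1*x_2**2 + 3*x_1*x_2 - 11/2*x_1 + 1/2*x_2 - 28.
  leading term x_1*x_2**2: subtract (-1/2*x_2**2)·f_3 from -x_1*x_2**2 + 3*x_1*x_2 - 11/2*x_1 + 1/2*x_2 - 28 → 3*x_1*x_2 - 11/2*x_1 + x_2**4 - 2*x_2**3 + 1/2*x_2 - 28
  leading term x_1*x_2: subtract (3/2*x_2)·f_3 from 3*x_1*x_2 - 11/2*x_1 + x_2**4 - 2*x_2**3 + 1/2*x_2 - 28 → -11/2*x_1 + x_2**4 - 5*x_2**3 + 6*x_2**2 + 1/2*x_2 - 28
  leading term x_1: subtract (-11/4)·f_3 from -11/2*x_1 + x_2**4 - 5*x_2**3 + 6*x_2**2 + 1/2*x_2 - 28 → x_2**4 - 5*x_2**3 + 23/2*x_2**2 - 21/2*x_2 - 28
  leading term x_2**4: subtract (x_2)·h_4 from x_2**4 - 5*x_2**3 + 23/2*x_2**2 - 21/2*x_2 - 28 → 7*x_2**2 - 21*x_2 - 28
  leading term x_2**2: subtract (1)·h_5 from 7*x_2**2 - 21*x_2 - 28 → 0
  remainder 0.

S(f_1,h_4): leading monomials are coprime, so the S-polynomial reduces to 0 (Buchberger's first criterion).
S(f_2,h_4): leading monomials are coprime, so the S-polynomial reduces to 0 (Buchberger's first criterion).
S(f_3,h_4): leading monomials are coprime, so the S-polynomial reduces to 0 (Buchberger's first criterion).
S(f_1,h_5): leading monomials are coprime, so the S-polynomial reduces to 0 (Buchberger's first criterion).
S(f_2,h_5): leading monomials are coprime, so the S-polynomial reduces to 0 (Buchberger's first criterion).
S(f_3,h_5): leading monomials are coprime, so the S-polynomial reduces to 0 (Buchberger's first criterion).
S(h_4,h_5): lcm = x_2**3. S = -2*x_2**2 + 17/2*x_2 + 21/2.
  leading term x_2**2: subtract (-2/7)·h_5 from -2*x_2**2 + 17/2*x_2 + 21/2 → 5/2*x_2 + 5/2
  leading term x_2: no divisor's leading term divides it; move 5/2*x_2 to the remainder.
  leading term 1: no divisor's leading term divides it; move 5/2 to the remainder.
  remainder 5/2*x_2 + 5/2 ≠ 0; add h_6 = 5/2*x_2 + 5/2 to the basis.

S(f_1,h_6): leading monomials are coprime, so the S-polynomial reduces to 0 (Buchberger's first criterion).
S(f_2,h_6): leading monomials are coprime, so the S-polynomial reduces to 0 (Buchberger's first criterion).
S(f_3,h_6): leading monomials are coprime, so the S-polynomial reduces to 0 (Buchberger's first criterion).
S(h_4,h_6): lcm = x_2**3. S = -6*x_2**2 + 9/2*x_2 + 21/2.
  leading term x_2**2: subtract (-6/7)·h_5 from -6*x_2**2 + 9/2*x_2 + 21/2 → -27/2*x_2 - 27/2
  leading term x_2: subtract (-27/5)·h_6 from -27/2*x_2 - 27/2 → 0
  remainder 0.

S(h_5,h_6): lcm = x_2**2. S = -4*x_2 - 4.
  leading term x_2: subtract (-8/5)·h_6 from -4*x_2 - 4 → 0
  remainder 0.

Every S-polynomial of the final basis reduces to 0, so we have a Gröbner basis.
Inter-reduce: drop elements whose leading term is divisible by another's, tail-reduce, and make monic.
Reduced Gröbner basis: {x_1 + 3, x_2 + 1}.

Since the basis is lex-ordered, x_2 + 1 is univariate in x_2. Its roots are {-1}. Back-substituting each root into the other basis elements fixes the other coordinates.
  x_2 = -1: the earlier basis element becomes x_1 + 3 = 0, giving x_1 = -3 — point (-3, -1).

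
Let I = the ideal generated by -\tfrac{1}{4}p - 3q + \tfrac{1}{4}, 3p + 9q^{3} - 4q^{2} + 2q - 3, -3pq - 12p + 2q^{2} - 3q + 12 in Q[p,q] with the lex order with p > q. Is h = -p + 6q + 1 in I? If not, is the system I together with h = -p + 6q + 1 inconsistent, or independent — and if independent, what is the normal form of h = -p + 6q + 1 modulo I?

First compute the reduced Gröbner basis of I by Buchberger's algorithm.
f_1 = -\tfrac{1}{4}p - 3q + \tfrac{1}{4}, LT = p.
f_2 = 3p + 9q^{3} - 4q^{2} + 2q - 3, LT = p.
f_3 = -3pq - 12p + 2q^{2} - 3q + 12, LT = pq.

S(f_1,f_2): lcm = p. S = -3q^{3} + \tfrac{4}{3}q^{2} + \tfrac{34}{3}q.
  reduce S modulo (f_1, f_2, f_3):
  remainder -3q^{3} + \tfrac{4}{3}q^{2} + \tfrac{34}{3}q ≠ 0; add k_4 = -3q^{3} + \tfrac{4}{3}q^{2} + \tfrac{34}{3}q to the basis.

S(f_1,f_3): lcm = pq. S = -4p + \tfrac{38}{3}q^{2} - 2q + 4.
  reduce S modulo (f_1, f_2, f_3, k_4):
  remainder \tfrac{38}{3}q^{2} + 46q ≠ 0; add k_5 = \tfrac{38}{3}q^{2} + 46q to the basis.

S(f_3,k_4): lcm = pq^{3}. S = \tfrac{40}{9}pq^{2} + \tfrac{34}{9}pq - \tfrac{2}{3}q^{4} + q^{3} - 4q^{2}.
  reduce S modulo (f_1, f_2, f_3, k_4, k_5):
  remainder \tfrac{286552}{4617}q ≠ 0; add k_6 = \tfrac{286552}{4617}q to the basis.

The other S-polynomials (S(f_2,f_3), S(f_1,k_4), S(f_2,k_4), S(f_1,k_5), S(f_2,k_5), S(f_3,k_5), S(k_4,k_5), S(f_1,k_6), S(f_2,k_6), S(f_3,k_6), S(k_4,k_6), S(k_5,k_6)) all reduce to 0 modulo the current basis, so we have a Gröbner basis.
Inter-reduce: drop elements whose leading term is divisible by another's, tail-reduce, and make monic.
Reduced Gröbner basis: {p - 1, q}.
Label its elements g_1 = p - 1, g_2 = q.

Reduce h = -p + 6q + 1 modulo G:
  leading term p: subtract (-1)·g_1 from -p + 6q + 1 → 6q
  leading term q: subtract (6)·g_2 from 6q → 0
  normal form = 0.
Since the normal form is 0, h ∈ I.

-p + 6q + 1 lies in I (it reduces to 0).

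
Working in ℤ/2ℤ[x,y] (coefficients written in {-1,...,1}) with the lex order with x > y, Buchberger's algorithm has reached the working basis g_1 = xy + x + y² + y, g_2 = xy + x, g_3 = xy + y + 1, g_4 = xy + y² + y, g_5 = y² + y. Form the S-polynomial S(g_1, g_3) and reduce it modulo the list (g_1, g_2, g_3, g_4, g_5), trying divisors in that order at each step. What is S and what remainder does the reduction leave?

S(g_1, g_3) = x + y² + 1; remainder on division = x + y + 1.

lcm(LM(g_1), LM(g_3)) = xy.
S = (lcm/LT(g_1))·g_1 − (lcm/LT(g_3))·g_3 = x + y² + 1.
Reduce S modulo (g_1, g_2, g_3, g_4, g_5) in that order:
  leading term x: no divisor's leading term divides it; move x to the remainder.
  leading term y²: subtract (1)·g_5 from y² + 1 → y + 1
  leading term y: no divisor's leading term divides it; move y to the remainder.
  leading term 1: no divisor's leading term divides it; move 1 to the remainder.
The remainder x + y + 1 is nonzero, so it would be added as the next basis element.
This is the inner loop of Buchberger's algorithm — each nonzero remainder becomes a new basis element.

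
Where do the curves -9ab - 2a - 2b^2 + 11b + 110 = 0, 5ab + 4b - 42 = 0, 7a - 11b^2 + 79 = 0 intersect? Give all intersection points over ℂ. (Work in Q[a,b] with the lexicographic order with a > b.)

Compute a lex Gröbner basis by Buchberger's algorithm.
f_1 = -9ab - 2a - 2b^2 + 11b + 110, LT = ab.
f_2 = 5ab + 4b - 42, LT = ab.
f_3 = 7a - 11b^2 + 79, LT = a.

S(f_1,f_2): lcm = ab. S = 2/9a + 2/9b^2 - 91/45b - 172/45.
  leading term a: subtract (2/63)·f_3 from 2/9a + 2/9b^2 - 91/45b - 172/45 → 4/7b^2 - 91/45b - 1994/315
  leading term b^2: no divisor's leading term divides it; move 4/7b^2 to the remainder.
  leading term b: no divisor's leading term divides it; move -91/45b to the remainder.
  leading term 1: no divisor's leading term divides it; move -1994/315 to the remainder.
  remainder 4/7b^2 - 91/45b - 1994/315 ≠ 0; add h_4 = 4/7b^2 - 91/45b - 1994/315 to the basis.

S(f_1,f_3): lcm = ab. S = 2/9a + 11/7b^3 + 2/9b^2 - 788/63b - 110/9.
  leading term a: subtract (2/63)·f_3 from 2/9a + 11/7b^3 + 2/9b^2 - 788/63b - 110/9 → 11/7b^3 + 4/7b^2 - 788/63b - 928/63
  leading term b^3: subtract (11/4b)·h_4 from 11/7b^3 + 4/7b^2 - 788/63b - 928/63 → 7727/1260b^2 + 49/10b - 928/63
  leading term b^2: subtract (7727/720)·h_4 from 7727/1260b^2 + 49/10b - 928/63 → 861917/32400b + 861917/16200
  leading term b: no divisor's leading term divides it; move 861917/32400b to the remainder.
  leading term 1: no divisor's leading term divides it; move 861917/16200 to the remainder.
  remainder 861917/32400b + 861917/16200 ≠ 0; add h_5 = 861917/32400b + 861917/16200 to the basis.

S(f_2,f_3): lcm = ab. S = 11/7b^3 - 367/35b - 42/5.
  leading term b^3: subtract (11/4b)·h_4 from 11/7b^3 - 367/35b - 42/5 → 1001/180b^2 + 623/90b - 42/5
  leading term b^2: subtract (7007/720)·h_4 from 1001/180b^2 + 623/90b - 42/5 → 861917/32400b + 861917/16200
  leading term b: subtract (1)·h_5 from 861917/32400b + 861917/16200 → 0
  remainder 0.

S(f_1,h_4): lcm = ab^2. S = 677/180ab + 997/90a + 2/9b^3 - 11/9b^2 - 110/9b.
  leading term ab: subtract (-677/1620)·f_1 from 677/180ab + 997/90a + 2/9b^3 - 11/9b^2 - 110/9b → 4148/405a + 2/9b^3 - 1667/810b^2 - 12353/1620b + 7447/162
  leading term a: subtract (4148/2835)·f_3 from 4148/405a + 2/9b^3 - 1667/810b^2 - 12353/1620b + 7447/162 → 2/9b^3 + 8843/630b^2 - 12353/1620b - 394739/5670
  leading term b^3: subtract (7/18b)·h_4 from 2/9b^3 + 8843/630b^2 - 12353/1620b - 394739/5670 → 42023/2835b^2 - 1673/324b - 394739/5670
  leading term b^2: subtract (42023/1620)·h_4 from 42023/2835b^2 - 1673/324b - 394739/5670 → 861917/18225b + 1723834/18225
  leading term b: subtract (16/9)·h_5 from 861917/18225b + 1723834/18225 → 0
  remainder 0.

S(f_2,h_4): lcm = ab^2. S = 637/180ab + 997/90a + 4/5b^2 - 42/5b.
  leading term ab: subtract (-637/1620)·f_1 from 637/180ab + 997/90a + 4/5b^2 - 42/5b → 4168/405a + 11/810b^2 - 6601/1620b + 7007/162
  leading term a: subtract (4168/2835)·f_3 from 4168/405a + 11/810b^2 - 6601/1620b + 7007/162 → 1133/70b^2 - 6601/1620b - 413299/5670
  leading term b^2: subtract (1133/40)·h_4 from 1133/70b^2 - 6601/1620b - 413299/5670 → 861917/16200b + 861917/8100
  leading term b: subtract (2)·h_5 from 861917/16200b + 861917/8100 → 0
  remainder 0.

S(f_3,h_4): leading monomials are coprime, so the S-polynomial reduces to 0 (Buchberger's first criterion).
S(f_1,h_5): lcm = ab. S = -16/9a + 2/9b^2 - 11/9b - 110/9.
  leading term a: subtract (-16/63)·f_3 from -16/9a + 2/9b^2 - 11/9b - 110/9 → -18/7b^2 - 11/9b + 494/63
  leading term b^2: subtract (-9/2)·h_4 from -18/7b^2 - 11/9b + 494/63 → -929/90b - 929/45
  leading term b: subtract (-334440/861917)·h_5 from -929/90b - 929/45 → 0
  remainder 0.

S(f_2,h_5): lcm = ab. S = -2a + 4/5b - 42/5.
  leading term a: subtract (-2/7)·f_3 from -2a + 4/5b - 42/5 → -22/7b^2 + 4/5b + 496/35
  leading term b^2: subtract (-11/2)·h_4 from -22/7b^2 + 4/5b + 496/35 → -929/90b - 929/45
  leading term b: subtract (-334440/861917)·h_5 from -929/90b - 929/45 → 0
  remainder 0.

S(f_3,h_5): leading monomials are coprime, so the S-polynomial reduces to 0 (Buchberger's first criterion).
S(h_4,h_5): lcm = b^2. S = -997/180b - 997/90.
  leading term b: subtract (-179460/861917)·h_5 from -997/180b - 997/90 → 0
  remainder 0.

Every S-polynomial of the final basis reduces to 0, so we have a Gröbner basis.
Inter-reduce: drop elements whose leading term is divisible by another's, tail-reduce, and make monic.
Reduced Gröbner basis: {a + 5, b + 2}.

From the last basis element, b + 2 = 0, so b takes values in {-2}. Each choice, substituted upward through the basis, yields the corresponding point(s) of the solution set.
  b = -2: the earlier basis element becomes a + 5 = 0, giving a = -5 — point (-5, -2).
Each listed point satisfies every original equation (direct substitution).

{(-5, -2)}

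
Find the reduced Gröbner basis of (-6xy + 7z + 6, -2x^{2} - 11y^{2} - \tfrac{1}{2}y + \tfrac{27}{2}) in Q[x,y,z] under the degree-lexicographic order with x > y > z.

G = {y^{3} + \tfrac{7}{33}xz + \tfrac{1}{22}y^{2} + \tfrac{2}{11}x - \tfrac{27}{22}y, x^{2} + \tfrac{11}{2}y^{2} + \tfrac{1}{4}y - \tfrac{27}{4}, xy - \tfrac{7}{6}z - 1}

f_1 = -6xy + 7z + 6, LT = xy.
f_2 = -2x^{2} - 11y^{2} - \tfrac{1}{2}y + \tfrac{27}{2}, LT = x^{2}.

S(f_1,f_2): lcm = x^{2}y. S = -\tfrac{11}{2}y^{3} - \tfrac{7}{6}xz - \tfrac{1}{4}y^{2} - x + \tfrac{27}{4}y.
  leading term y^{3}: no divisor's leading term divides it; move -\tfrac{11}{2}y^{3} to the remainder.
  leading term xz: no divisor's leading term divides it; move -\tfrac{7}{6}xz to the remainder.
  leading term y^{2}: no divisor's leading term divides it; move -\tfrac{1}{4}y^{2} to the remainder.
  leading term x: no divisor's leading term divides it; move -x to the remainder.
  leading term y: no divisor's leading term divides it; move \tfrac{27}{4}y to the remainder.
  remainder -\tfrac{11}{2}y^{3} - \tfrac{7}{6}xz - \tfrac{1}{4}y^{2} - x + \tfrac{27}{4}y ≠ 0; add g_3 = -\tfrac{11}{2}y^{3} - \tfrac{7}{6}xz - \tfrac{1}{4}y^{2} - x + \tfrac{27}{4}y to the basis.

The other S-polynomials (S(f_1,g_3), S(f_2,g_3)) all reduce to 0 modulo the current basis, so we have a Gröbner basis.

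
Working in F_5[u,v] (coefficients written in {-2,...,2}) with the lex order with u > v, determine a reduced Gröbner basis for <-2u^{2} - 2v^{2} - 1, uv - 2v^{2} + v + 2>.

f_1 = -2u^{2} - 2v^{2} - 1, LT = u^{2}.
f_2 = uv - 2v^{2} + v + 2, LT = uv.

S(f_1,f_2): lcm = u^{2}v. S = 2uv^{2} - uv - 2u + v^{3} - 2v.
  reduce S modulo (f_1, f_2):
  remainder -2u + v^{2} + 2 ≠ 0; add g_3 = -2u + v^{2} + 2 to the basis.

S(f_1,g_3): lcm = u^{2}. S = -2uv^{2} + u + v^{2} - 2.
  reduce S modulo (f_1, f_2, g_3):
  remainder v^{3} + v^{2} - v - 1 ≠ 0; add g_4 = v^{3} + v^{2} - v - 1 to the basis.

The other S-polynomials (S(f_2,g_3), S(f_1,g_4), S(f_2,g_4), S(g_3,g_4)) all reduce to 0 modulo the current basis, so we have a Gröbner basis.
Inter-reduce: drop elements whose leading term is divisible by another's, tail-reduce, and make monic.

G = {u + 2v^{2} - 1, v^{3} + v^{2} - v - 1}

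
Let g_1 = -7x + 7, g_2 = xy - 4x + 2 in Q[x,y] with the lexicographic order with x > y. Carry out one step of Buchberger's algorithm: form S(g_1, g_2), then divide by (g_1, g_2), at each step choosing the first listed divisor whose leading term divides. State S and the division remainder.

S(g_1, g_2) = 4x - y - 2; remainder on division = -y + 2.

lcm(LM(g_1), LM(g_2)) = xy.
S = (lcm/LT(g_1))·g_1 − (lcm/LT(g_2))·g_2 = 4x - y - 2.
Reduce S modulo (g_1, g_2) in that order:
  leading term x: subtract (-4/7)·g_1 from 4x - y - 2 → -y + 2
  leading term y: no divisor's leading term divides it; move -y to the remainder.
  leading term 1: no divisor's leading term divides it; move 2 to the remainder.
The remainder -y + 2 is nonzero, so it would be added as the next basis element.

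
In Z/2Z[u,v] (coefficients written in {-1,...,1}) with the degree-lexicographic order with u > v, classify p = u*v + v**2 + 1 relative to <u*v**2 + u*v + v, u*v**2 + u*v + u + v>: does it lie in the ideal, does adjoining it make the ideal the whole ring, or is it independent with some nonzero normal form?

Adjoining u*v + v**2 + 1 makes the ideal the whole ring: the system is inconsistent.

First compute the reduced Gröbner basis of I by Buchberger's algorithm.
f_1 = u*v**2 + u*v + v, LT = u*v**2.
f_2 = u*v**2 + u*v + u + v, LT = u*v**2.

S(f_1,f_2): lcm = u*v**2. S = u.
  leading term u: no divisor's leading term divides it; move u to the remainder.
  remainder u ≠ 0; add h_3 = u to the basis.

S(f_1,h_3): lcm = u*v**2. S = u*v + v.
  leading term u*v: subtract (v)·h_3 from u*v + v → v
  leading term v: no divisor's leading term divides it; move v to the remainder.
  remainder v ≠ 0; add h_4 = v to the basis.

S(f_2,h_3): lcm = u*v**2. S = u*v + u + v.
  leading term u*v: subtract (v)·h_3 from u*v + u + v → u + v
  leading term u: subtract (1)·h_3 from u + v → v
  leading term v: subtract (1)·h_4 from v → 0
  remainder 0.

S(f_1,h_4): lcm = u*v**2. S = u*v + v.
  leading term u*v: subtract (v)·h_3 from u*v + v → v
  leading term v: subtract (1)·h_4 from v → 0
  remainder 0.

S(f_2,h_4): lcm = u*v**2. S = u*v + u + v.
  leading term u*v: subtract (v)·h_3 from u*v + u + v → u + v
  leading term u: subtract (1)·h_3 from u + v → v
  leading term v: subtract (1)·h_4 from v → 0
  remainder 0.

S(h_3,h_4): leading monomials are coprime, so the S-polynomial reduces to 0 (Buchberger's first criterion).
Every S-polynomial of the final basis reduces to 0, so we have a Gröbner basis.
Inter-reduce: drop elements whose leading term is divisible by another's, tail-reduce, and make monic.
Reduced Gröbner basis: {u, v}.
Label its elements g_1 = u, g_2 = v.

Reduce p = u*v + v**2 + 1 modulo G:
  leading term u*v: subtract (v)·g_1 from u*v + v**2 + 1 → v**2 + 1
  leading term v**2: subtract (v)·g_2 from v**2 + 1 → 1
  leading term 1: no divisor's leading term divides it; move 1 to the remainder.
  normal form = 1.
The normal form is nonzero, so p ∉ I. Since p minus its normal form lies in I, I + (p) = I + (r) where r = 1; decide whether this ideal is the whole ring.
Here r = 1 is a nonzero constant, hence a unit: 1 ∈ I + (p), the Gröbner basis of I + (p) is {1}, and the enlarged system has no common solution — adjoining p is inconsistent.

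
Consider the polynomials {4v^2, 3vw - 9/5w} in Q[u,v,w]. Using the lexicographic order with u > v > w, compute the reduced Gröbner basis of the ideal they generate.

The reduced Gröbner basis is the canonical form of the ideal for this ordering.

f_1 = 4v^2, LT = v^2.
f_2 = 3vw - 9/5w, LT = vw.

S(f_1,f_2): lcm = v^2w. S = 3/5vw.
  leading term vw: subtract (1/5)·f_2 from 3/5vw → 9/25w
  leading term w: no divisor's leading term divides it; move 9/25w to the remainder.
  remainder 9/25w ≠ 0; add g_3 = 9/25w to the basis.

The other S-polynomials (S(f_1,g_3), S(f_2,g_3)) all reduce to 0 modulo the current basis, so we have a Gröbner basis.
Inter-reduce: drop elements whose leading term is divisible by another's, tail-reduce, and make monic.

G = {v^2, w}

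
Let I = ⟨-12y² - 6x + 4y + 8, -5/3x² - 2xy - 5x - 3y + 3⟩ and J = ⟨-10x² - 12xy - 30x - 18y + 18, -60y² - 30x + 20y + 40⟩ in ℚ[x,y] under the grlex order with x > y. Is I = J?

Two ideals are equal iff their reduced Gröbner bases coincide (the reduced basis is unique for a fixed ordering).
Buchberger on the first generating set:
f_1 = -12y² - 6x + 4y + 8, LT = y².
f_2 = -5/3x² - 2xy - 5x - 3y + 3, LT = x².

S(f_1,f_2): leading monomials are coprime, so the S-polynomial reduces to 0 (Buchberger's first criterion).
Every S-polynomial of the final basis reduces to 0, so we have a Gröbner basis.
Inter-reduce: drop elements whose leading term is divisible by another's, tail-reduce, and make monic.
Reduced Gröbner basis: {x² + 6/5xy + 3x + 9/5y - 9/5, y² + ½x - ⅓y - ⅔}.

Buchberger on the second generating set:
h_1 = -10x² - 12xy - 30x - 18y + 18, LT = x².
h_2 = -60y² - 30x + 20y + 40, LT = y².

S(h_1,h_2): leading monomials are coprime, so the S-polynomial reduces to 0 (Buchberger's first criterion).
Every S-polynomial of the final basis reduces to 0, so we have a Gröbner basis.
Inter-reduce: drop elements whose leading term is divisible by another's, tail-reduce, and make monic.
Reduced Gröbner basis: {x² + 6/5xy + 3x + 9/5y - 9/5, y² + ½x - ⅓y - ⅔}.

These coincide, so the ideals are equal.

Yes, the ideals are equal.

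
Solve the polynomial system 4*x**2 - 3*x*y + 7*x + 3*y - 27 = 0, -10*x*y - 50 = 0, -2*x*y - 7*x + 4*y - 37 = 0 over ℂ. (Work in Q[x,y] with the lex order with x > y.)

Compute a lex Gröbner basis by Buchberger's algorithm.
f_1 = 4*x**2 - 3*x*y + 7*x + 3*y - 27, LT = x**2.
f_2 = -10*x*y - 50, LT = x*y.
f_3 = -2*x*y - 7*x + 4*y - 37, LT = x*y.

S(f_1,f_2): lcm = x**2*y. S = -3/4*x*y**2 + 7/4*x*y - 5*x + 3/4*y**2 - 27/4*y.
  reduce S modulo (f_1, f_2, f_3):
  remainder -5*x + 3/4*y**2 - 3*y - 35/4 ≠ 0; add h_4 = -5*x + 3/4*y**2 - 3*y - 35/4 to the basis.

S(f_1,f_3): lcm = x**2*y. S = -7/2*x**2 - 3/4*x*y**2 + 15/4*x*y - 37/2*x + 3/4*y**2 - 27/4*y.
  reduce S modulo (f_1, f_2, f_3, h_4):
  remainder -177/160*y**2 + 141/20*y - 243/32 ≠ 0; add h_5 = -177/160*y**2 + 141/20*y - 243/32 to the basis.

S(f_2,f_3): lcm = x*y. S = -7/2*x + 2*y - 27/2.
  reduce S modulo (f_1, f_2, f_3, h_4, h_5):
  remainder 89/118*y - 445/118 ≠ 0; add h_6 = 89/118*y - 445/118 to the basis.

The other S-polynomials (S(f_1,h_4), S(f_2,h_4), S(f_3,h_4), S(f_1,h_5), S(f_2,h_5), S(f_3,h_5), S(h_4,h_5), S(f_1,h_6), S(f_2,h_6), S(f_3,h_6), S(h_4,h_6), S(h_5,h_6)) all reduce to 0 modulo the current basis, so we have a Gröbner basis.
Inter-reduce: drop elements whose leading term is divisible by another's, tail-reduce, and make monic.
Reduced Gröbner basis: {x + 1, y - 5}.

Elimination: the polynomial y - 5 lies in the elimination ideal for y, so y ∈ {5}. For each such y, the remaining basis elements (now univariate) give the rest of the solution.
  y = 5: the earlier basis element becomes x + 1 = 0, giving x = -1 — point (-1, 5).

{(-1, 5)}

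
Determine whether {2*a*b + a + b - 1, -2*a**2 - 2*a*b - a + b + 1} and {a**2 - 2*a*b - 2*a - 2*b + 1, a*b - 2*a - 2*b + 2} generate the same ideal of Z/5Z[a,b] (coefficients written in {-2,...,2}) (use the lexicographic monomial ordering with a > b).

For a fixed monomial order, each ideal has a unique reduced Gröbner basis; comparing bases decides equality.
Buchberger on the first generating set:
f_1 = 2*a*b + a + b - 1, LT = a*b.
f_2 = -2*a**2 - 2*a*b - a + b + 1, LT = a**2.

S(f_1,f_2): lcm = a**2*b. S = -2*a**2 - a*b**2 + 2*a - 2*b**2 - 2*b.
  leading term a**2: subtract (1)·f_2 from -2*a**2 - a*b**2 + 2*a - 2*b**2 - 2*b → -a*b**2 + 2*a*b - 2*a - 2*b**2 + 2*b - 1
  leading term a*b**2: subtract (2*b)·f_1 from -a*b**2 + 2*a*b - 2*a - 2*b**2 + 2*b - 1 → -2*a + b**2 - b - 1
  leading term a: no divisor's leading term divides it; move -2*a to the remainder.
  leading term b**2: no divisor's leading term divides it; move b**2 to the remainder.
  leading term b: no divisor's leading term divides it; move -b to the remainder.
  leading term 1: no divisor's leading term divides it; move -1 to the remainder.
  remainder -2*a + b**2 - b - 1 ≠ 0; add g_3 = -2*a + b**2 - b - 1 to the basis.

S(f_1,g_3): lcm = a*b. S = -2*a - 2*b**3 + 2*b**2 + 2.
  leading term a: subtract (1)·g_3 from -2*a - 2*b**3 + 2*b**2 + 2 → -2*b**3 + b**2 + b - 2
  leading term b**3: no divisor's leading term divides it; move -2*b**3 to the remainder.
  leading term b**2: no divisor's leading term divides it; move b**2 to the remainder.
  leading term b: no divisor's leading term divides it; move b to the remainder.
  leading term 1: no divisor's leading term divides it; move -2 to the remainder.
  remainder -2*b**3 + b**2 + b - 2 ≠ 0; add g_4 = -2*b**3 + b**2 + b - 2 to the basis.

The other S-polynomials (S(f_2,g_3), S(f_1,g_4), S(f_2,g_4), S(g_3,g_4)) all reduce to 0 modulo the current basis, so we have a Gröbner basis.
Inter-reduce: drop elements whose leading term is divisible by another's, tail-reduce, and make monic.
Reduced Gröbner basis: {a + 2*b**2 - 2*b - 2, b**3 + 2*b**2 + 2*b + 1}.

Buchberger on the second generating set:
h_1 = a**2 - 2*a*b - 2*a - 2*b + 1, LT = a**2.
h_2 = a*b - 2*a - 2*b + 2, LT = a*b.

S(h_1,h_2): lcm = a**2*b. S = 2*a**2 - 2*a*b**2 - 2*a - 2*b**2 + b.
  leading term a**2: subtract (2)·h_1 from 2*a**2 - 2*a*b**2 - 2*a - 2*b**2 + b → -2*a*b**2 - a*b + 2*a - 2*b**2 - 2
  leading term a*b**2: subtract (-2*b)·h_2 from -2*a*b**2 - a*b + 2*a - 2*b**2 - 2 → 2*a - b**2 - b - 2
  leading term a: no divisor's leading term divides it; move 2*a to the remainder.
  leading term b**2: no divisor's leading term divides it; move -b**2 to the remainder.
  leading term b: no divisor's leading term divides it; move -b to the remainder.
  leading term 1: no divisor's leading term divides it; move -2 to the remainder.
  remainder 2*a - b**2 - b - 2 ≠ 0; add k_3 = 2*a - b**2 - b - 2 to the basis.

S(h_2,k_3): lcm = a*b. S = -2*a - 2*b**3 - 2*b**2 - b + 2.
  leading term a: subtract (-1)·k_3 from -2*a - 2*b**3 - 2*b**2 - b + 2 → -2*b**3 + 2*b**2 - 2*b
  leading term b**3: no divisor's leading term divides it; move -2*b**3 to the remainder.
  leading term b**2: no divisor's leading term divides it; move 2*b**2 to the remainder.
  leading term b: no divisor's leading term divides it; move -2*b to the remainder.
  remainder -2*b**3 + 2*b**2 - 2*b ≠ 0; add k_4 = -2*b**3 + 2*b**2 - 2*b to the basis.

The other S-polynomials (S(h_1,k_3), S(h_1,k_4), S(h_2,k_4), S(k_3,k_4)) all reduce to 0 modulo the current basis, so we have a Gröbner basis.
Inter-reduce: drop elements whose leading term is divisible by another's, tail-reduce, and make monic.
Reduced Gröbner basis: {a + 2*b**2 + 2*b - 1, b**3 - b**2 + b}.

Since the reduced bases disagree, the two ideals are not the same.
The choice of monomial ordering does not affect the verdict — as long as both bases are computed under the same ordering, their equality decides ideal equality.

No, the ideals differ.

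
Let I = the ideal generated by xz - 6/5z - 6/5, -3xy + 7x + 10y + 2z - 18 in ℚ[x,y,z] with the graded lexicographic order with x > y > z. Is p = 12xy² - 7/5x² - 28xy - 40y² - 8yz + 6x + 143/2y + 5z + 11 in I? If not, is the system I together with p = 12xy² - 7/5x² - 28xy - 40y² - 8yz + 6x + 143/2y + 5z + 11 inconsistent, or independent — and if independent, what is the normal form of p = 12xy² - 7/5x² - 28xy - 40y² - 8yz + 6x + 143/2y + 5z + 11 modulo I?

First compute the reduced Gröbner basis of I by Buchberger's algorithm.
f_1 = xz - 6/5z - 6/5, LT = xz.
f_2 = -3xy + 7x + 10y + 2z - 18, LT = xy.

S(f_1,f_2): lcm = xyz. S = 7/3xz + 32/15yz + ⅔z² - 6/5y - 6z.
  reduce S modulo (f_1, f_2):
  remainder 32/15yz + ⅔z² - 6/5y - 16/5z + 14/5 ≠ 0; add h_3 = 32/15yz + ⅔z² - 6/5y - 16/5z + 14/5 to the basis.

The other S-polynomials (S(f_1,h_3), S(f_2,h_3)) all reduce to 0 modulo the current basis, so we have a Gröbner basis.
Inter-reduce: drop elements whose leading term is divisible by another's, tail-reduce, and make monic.
Reduced Gröbner basis: {xy - 7/3x - 10/3y - ⅔z + 6, xz - 6/5z - 6/5, yz + 5/16z² - 9/16y - 3/2z + 21/16}.
Label its elements g_1 = xy - 7/3x - 10/3y - ⅔z + 6, g_2 = xz - 6/5z - 6/5, g_3 = yz + 5/16z² - 9/16y - 3/2z + 21/16.

Reduce p = 12xy² - 7/5x² - 28xy - 40y² - 8yz + 6x + 143/2y + 5z + 11 modulo G:
  leading term xy²: subtract (12y)·g_1 from 12xy² - 7/5x² - 28xy - 40y² - 8yz + 6x + 143/2y + 5z + 11 → -7/5x² + 6x - ½y + 5z + 11
  leading term x²: no divisor's leading term divides it; move -7/5x² to the remainder.
  leading term x: no divisor's leading term divides it; move 6x to the remainder.
  leading term y: no divisor's leading term divides it; move -½y to the remainder.
  leading term z: no divisor's leading term divides it; move 5z to the remainder.
  leading term 1: no divisor's leading term divides it; move 11 to the remainder.
  normal form = -7/5x² + 6x - ½y + 5z + 11.
The normal form is nonzero, so p ∉ I. Since p minus its normal form lies in I, I + (p) = I + (r) where r = -7/5x² + 6x - ½y + 5z + 11; decide whether this ideal is the whole ring.
Run Buchberger on G together with r (pairs among the g_i already reduce to 0 since G is a Gröbner basis):
g_1 = xy - 7/3x - 10/3y - ⅔z + 6, LT = xy.
g_2 = xz - 6/5z - 6/5, LT = xz.
g_3 = yz + 5/16z² - 9/16y - 3/2z + 21/16, LT = yz.
r = -7/5x² + 6x - ½y + 5z + 11, LT = x².

S(g_1,r): lcm = x²y. S = -7/3x² + 20/21xy - ⅔xz - 5/14y² + 25/7yz + 6x + 55/7y.
  reduce S modulo (g_1, g_2, g_3, r):
  remainder -5/14y² - 125/112z² - 16/9x + 13985/1008y - 1979/630z - 49619/1680 ≠ 0; add m_5 = -5/14y² - 125/112z² - 16/9x + 13985/1008y - 1979/630z - 49619/1680 to the basis.

S(g_2,r): lcm = x²z. S = 108/35xz - 5/14yz + 25/7z² - 6/5x + 55/7z.
  reduce S modulo (g_1, g_2, g_3, r, m_5):
  remainder 825/224z² - 6/5x - 45/224y + 7717/700z + 23361/5600 ≠ 0; add m_6 = 825/224z² - 6/5x - 45/224y + 7717/700z + 23361/5600 to the basis.

The other S-polynomials (S(g_1,g_2), S(g_1,g_3), S(g_2,g_3), S(g_3,r), S(g_1,m_5), S(g_2,m_5), S(g_3,m_5), S(r,m_5), S(g_1,m_6), S(g_2,m_6), S(g_3,m_6), S(r,m_6), S(m_5,m_6)) all reduce to 0 modulo the current basis, so we have a Gröbner basis.
Inter-reduce: drop elements whose leading term is divisible by another's, tail-reduce, and make monic.
Reduced Gröbner basis: {x² - 30/7x + 5/14y - 25/7z - 55/7, xy - 7/3x - 10/3y - ⅔z + 6, xz - 6/5z - 6/5, y² + 2968/495x - 3829/99y - 1382/2475z + 65306/825, yz + 28/275x - 6/11y - 10046/4125z + 1318/1375, z² - 448/1375x - 3/55y + 61736/20625z + 7787/6875}.
The reduced Gröbner basis of I + (p) is {x² - 30/7x + 5/14y - 25/7z - 55/7, xy - 7/3x - 10/3y - ⅔z + 6, xz - 6/5z - 6/5, y² + 2968/495x - 3829/99y - 1382/2475z + 65306/825, yz + 28/275x - 6/11y - 10046/4125z + 1318/1375, z² - 448/1375x - 3/55y + 61736/20625z + 7787/6875} ≠ {1}, a proper ideal, so the enlarged system stays consistent: p is independent of I, with normal form -7/5x² + 6x - ½y + 5z + 11.

The remainder on division by a Gröbner basis is unique — it is the normal form.

12xy² - 7/5x² - 28xy - 40y² - 8yz + 6x + 143/2y + 5z + 11 is independent of I; its normal form modulo I is -7/5x² + 6x - ½y + 5z + 11.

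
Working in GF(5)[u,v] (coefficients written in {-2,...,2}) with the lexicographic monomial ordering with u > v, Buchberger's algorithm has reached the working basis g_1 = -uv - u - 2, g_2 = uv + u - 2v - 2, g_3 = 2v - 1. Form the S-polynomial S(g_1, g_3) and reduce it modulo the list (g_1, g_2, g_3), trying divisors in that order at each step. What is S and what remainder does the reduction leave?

lcm(LM(g_1), LM(g_3)) = uv.
S = (lcm/LT(g_1))·g_1 − (lcm/LT(g_3))·g_3 = -u + 2.
Reduce S modulo (g_1, g_2, g_3) in that order:
  leading term u: no divisor's leading term divides it; move -u to the remainder.
  leading term 1: no divisor's leading term divides it; move 2 to the remainder.
The remainder -u + 2 is nonzero, so it would be added as the next basis element.
An S-polynomial is built so that the two leading terms cancel; whether anything survives reduction is exactly the Gröbner-basis criterion.

S(g_1, g_3) = -u + 2; remainder on division = -u + 2.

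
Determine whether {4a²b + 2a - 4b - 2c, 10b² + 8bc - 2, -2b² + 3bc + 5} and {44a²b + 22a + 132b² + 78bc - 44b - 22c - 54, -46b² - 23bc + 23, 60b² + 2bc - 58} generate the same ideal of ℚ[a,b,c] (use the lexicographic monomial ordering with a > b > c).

For a fixed monomial order, each ideal has a unique reduced Gröbner basis; comparing bases decides equality.
Buchberger on the first generating set:
f_1 = 4a²b + 2a - 4b - 2c, LT = a²b.
f_2 = 10b² + 8bc - 2, LT = b².
f_3 = -2b² + 3bc + 5, LT = b².

S(f_1,f_2): lcm = a²b². S = -⅘a²bc + ⅕a² + ½ab - b² - ½bc.
  reduce S modulo (f_1, f_2, f_3):
  remainder ⅕a² + ½ab + ⅖ac - ½bc - ⅖c² - ⅕ ≠ 0; add g_4 = ⅕a² + ½ab + ⅖ac - ½bc - ⅖c² - ⅕ to the basis.

S(f_1,f_3): lcm = a²b². S = 3/2a²bc + 5/2a² + ½ab - b² - ½bc.
  reduce S modulo (f_1, f_2, f_3, g_4):
  remainder -23/4ab - 23/4ac + 161/20bc + 23/4c² + 23/10 ≠ 0; add g_5 = -23/4ab - 23/4ac + 161/20bc + 23/4c² + 23/10 to the basis.

S(f_2,f_3): lcm = b². S = 23/10bc + 23/10.
  reduce S modulo (f_1, f_2, f_3, g_4, g_5):
  remainder 23/10bc + 23/10 ≠ 0; add g_6 = 23/10bc + 23/10 to the basis.

S(f_1,g_5): lcm = a²b. S = -a²c + 7/5abc + ac² + 9/10a - b - ½c.
  reduce S modulo (f_1, f_2, f_3, g_4, g_5, g_6):
  remainder -9/10ac² + 9/10a - b + 19/10c³ - 29/10c ≠ 0; add g_7 = -9/10ac² + 9/10a - b + 19/10c³ - 29/10c to the basis.

S(f_2,g_5): lcm = ab². S = -⅕abc - ⅕a + 7/5b²c + bc² + ⅖b.
  reduce S modulo (f_1, f_2, f_3, g_4, g_5, g_6, g_7):
  remainder 8/45b + 2/9c³ - 2/45c ≠ 0; add g_8 = 8/45b + 2/9c³ - 2/45c to the basis.

S(f_3,g_5): lcm = ab². S = -5/2abc - 5/2a + 7/5b²c + bc² + ⅖b.
  reduce S modulo (f_1, f_2, f_3, g_4, g_5, g_6, g_7, g_8):
  remainder 23/4c³ - 23/4c ≠ 0; add g_9 = 23/4c³ - 23/4c to the basis.

S(g_4,g_7): lcm = a²c². S = a² + 5/2abc² - 10/9ab + 37/9ac³ - 29/9ac - 5/2bc³ - 2c⁴ - c².
  reduce S modulo (f_1, f_2, f_3, g_4, g_5, g_6, g_7, g_8, g_9):
  remainder -316/81c² + 316/81 ≠ 0; add g_10 = -316/81c² + 316/81 to the basis.

The other S-polynomials (S(f_1,g_4), S(f_2,g_4), S(f_3,g_4), S(g_4,g_5), S(f_1,g_6), S(f_2,g_6), S(f_3,g_6), S(g_4,g_6), S(g_5,g_6), S(f_1,g_7), S(f_2,g_7), S(f_3,g_7), S(g_5,g_7), S(g_6,g_7), S(f_1,g_8), S(f_2,g_8), S(f_3,g_8), S(g_4,g_8), S(g_5,g_8), S(g_6,g_8), S(g_7,g_8), S(f_1,g_9), S(f_2,g_9), S(f_3,g_9), S(g_4,g_9), S(g_5,g_9), S(g_6,g_9), S(g_7,g_9), S(g_8,g_9), S(f_1,g_10), S(f_2,g_10), S(f_3,g_10), S(g_4,g_10), S(g_5,g_10), S(g_6,g_10), S(g_7,g_10), S(g_8,g_10), S(g_9,g_10)) all reduce to 0 modulo the current basis, so we have a Gröbner basis.
Inter-reduce: drop elements whose leading term is divisible by another's, tail-reduce, and make monic.
Reduced Gröbner basis: {a² - ½ac - ½, b + c, c² - 1}.

Buchberger on the second generating set:
h_1 = 44a²b + 22a + 132b² + 78bc - 44b - 22c - 54, LT = a²b.
h_2 = -46b² - 23bc + 23, LT = b².
h_3 = 60b² + 2bc - 58, LT = b².

S(h_1,h_2): lcm = a²b². S = -½a²bc + ½a² + ½ab + 3b³ + 39/22b²c - b² - ½bc - 27/22b.
  reduce S modulo (h_1, h_2, h_3):
  remainder ½a² + ½ab + ¼ac - ½bc + 3/11b - ¼c² + 3/11c - ½ ≠ 0; add k_4 = ½a² + ½ab + ¼ac - ½bc + 3/11b - ¼c² + 3/11c - ½ to the basis.

S(h_1,h_3): lcm = a²b². S = -1/30a²bc + 29/30a² + ½ab + 3b³ + 39/22b²c - b² - ½bc - 27/22b.
  reduce S modulo (h_1, h_2, h_3, k_4):
  remainder -7/15ab - 7/15ac - 7/55bc² + 14/15bc - 14/55b + 7/15c² - 21/55c + 7/15 ≠ 0; add k_5 = -7/15ab - 7/15ac - 7/55bc² + 14/15bc - 14/55b + 7/15c² - 21/55c + 7/15 to the basis.

S(h_2,h_3): lcm = b². S = 7/15bc + 7/15.
  reduce S modulo (h_1, h_2, h_3, k_4, k_5):
  remainder 7/15bc + 7/15 ≠ 0; add k_6 = 7/15bc + 7/15 to the basis.

S(h_1,k_5): lcm = a²b. S = -a²c - 3/11abc² + 2abc - 6/11ab + ac² - 9/11ac + 3/2a + 3b² + 39/22bc - b - ½c - 27/22.
  reduce S modulo (h_1, h_2, h_3, k_4, k_5, k_6):
  remainder 3/11ac³ - 3/2ac² - 3/11ac + 3/2a - 85/121b - 3/11c⁴ + 641/242c³ - 15/11c² - 811/242c + 18/11 ≠ 0; add k_7 = 3/11ac³ - 3/2ac² - 3/11ac + 3/2a - 85/121b - 3/11c⁴ + 641/242c³ - 15/11c² - 811/242c + 18/11 to the basis.

S(h_2,k_5): lcm = ab². S = -½abc - ½a - 3/11b²c² + 2b²c - 6/11b² + bc² - 9/11bc + b.
  reduce S modulo (h_1, h_2, h_3, k_4, k_5, k_6, k_7):
  remainder ½ac² - ½a + b - ½c³ + 3/2c ≠ 0; add k_8 = ½ac² - ½a + b - ½c³ + 3/2c to the basis.

S(h_3,k_5): lcm = ab². S = -29/30abc - 29/30a - 3/11b²c² + 2b²c - 6/11b² + bc² - 9/11bc + b.
  reduce S modulo (h_1, h_2, h_3, k_4, k_5, k_6, k_7, k_8):
  remainder -14/15b + 14/55c² - 14/15c - 14/55 ≠ 0; add k_9 = -14/15b + 14/55c² - 14/15c - 14/55 to the basis.

S(h_2,k_6): lcm = b²c. S = ½bc² - b - ½c.
  reduce S modulo (h_1, h_2, h_3, k_4, k_5, k_6, k_7, k_8, k_9):
  remainder -3/11c² + 3/11 ≠ 0; add k_10 = -3/11c² + 3/11 to the basis.

The other S-polynomials (S(h_1,k_4), S(h_2,k_4), S(h_3,k_4), S(k_4,k_5), S(h_1,k_6), S(h_3,k_6), S(k_4,k_6), S(k_5,k_6), S(h_1,k_7), S(h_2,k_7), S(h_3,k_7), S(k_4,k_7), S(k_5,k_7), S(k_6,k_7), S(h_1,k_8), S(h_2,k_8), S(h_3,k_8), S(k_4,k_8), S(k_5,k_8), S(k_6,k_8), S(k_7,k_8), S(h_1,k_9), S(h_2,k_9), S(h_3,k_9), S(k_4,k_9), S(k_5,k_9), S(k_6,k_9), S(k_7,k_9), S(k_8,k_9), S(h_1,k_10), S(h_2,k_10), S(h_3,k_10), S(k_4,k_10), S(k_5,k_10), S(k_6,k_10), S(k_7,k_10), S(k_8,k_10), S(k_9,k_10)) all reduce to 0 modulo the current basis, so we have a Gröbner basis.
Inter-reduce: drop elements whose leading term is divisible by another's, tail-reduce, and make monic.
Reduced Gröbner basis: {a² - ½ac - ½, b + c, c² - 1}.

These coincide, so the ideals are equal.

Yes, the ideals are equal.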